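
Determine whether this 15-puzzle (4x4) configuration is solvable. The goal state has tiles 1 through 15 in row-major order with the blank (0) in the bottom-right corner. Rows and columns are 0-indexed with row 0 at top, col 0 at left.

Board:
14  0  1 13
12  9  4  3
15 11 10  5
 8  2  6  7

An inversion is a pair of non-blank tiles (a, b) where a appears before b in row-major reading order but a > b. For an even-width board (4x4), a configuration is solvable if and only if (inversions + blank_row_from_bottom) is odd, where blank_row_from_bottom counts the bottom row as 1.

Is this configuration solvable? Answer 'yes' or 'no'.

Answer: no

Derivation:
Inversions: 66
Blank is in row 0 (0-indexed from top), which is row 4 counting from the bottom (bottom = 1).
66 + 4 = 70, which is even, so the puzzle is not solvable.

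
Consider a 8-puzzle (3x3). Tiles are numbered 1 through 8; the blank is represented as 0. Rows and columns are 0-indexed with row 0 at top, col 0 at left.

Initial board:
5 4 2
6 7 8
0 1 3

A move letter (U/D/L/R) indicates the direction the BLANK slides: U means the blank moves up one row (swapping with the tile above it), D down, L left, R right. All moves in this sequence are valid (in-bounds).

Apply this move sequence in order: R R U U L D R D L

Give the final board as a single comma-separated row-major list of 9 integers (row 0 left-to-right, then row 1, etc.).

After move 1 (R):
5 4 2
6 7 8
1 0 3

After move 2 (R):
5 4 2
6 7 8
1 3 0

After move 3 (U):
5 4 2
6 7 0
1 3 8

After move 4 (U):
5 4 0
6 7 2
1 3 8

After move 5 (L):
5 0 4
6 7 2
1 3 8

After move 6 (D):
5 7 4
6 0 2
1 3 8

After move 7 (R):
5 7 4
6 2 0
1 3 8

After move 8 (D):
5 7 4
6 2 8
1 3 0

After move 9 (L):
5 7 4
6 2 8
1 0 3

Answer: 5, 7, 4, 6, 2, 8, 1, 0, 3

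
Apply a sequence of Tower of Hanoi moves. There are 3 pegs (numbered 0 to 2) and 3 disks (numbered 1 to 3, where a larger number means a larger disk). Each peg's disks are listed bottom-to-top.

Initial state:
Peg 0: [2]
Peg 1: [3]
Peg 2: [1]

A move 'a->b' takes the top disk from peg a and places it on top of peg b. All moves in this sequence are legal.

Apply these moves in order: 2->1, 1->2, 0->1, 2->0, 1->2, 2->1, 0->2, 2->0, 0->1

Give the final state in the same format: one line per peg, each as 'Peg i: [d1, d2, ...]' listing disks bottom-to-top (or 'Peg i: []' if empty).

Answer: Peg 0: []
Peg 1: [3, 2, 1]
Peg 2: []

Derivation:
After move 1 (2->1):
Peg 0: [2]
Peg 1: [3, 1]
Peg 2: []

After move 2 (1->2):
Peg 0: [2]
Peg 1: [3]
Peg 2: [1]

After move 3 (0->1):
Peg 0: []
Peg 1: [3, 2]
Peg 2: [1]

After move 4 (2->0):
Peg 0: [1]
Peg 1: [3, 2]
Peg 2: []

After move 5 (1->2):
Peg 0: [1]
Peg 1: [3]
Peg 2: [2]

After move 6 (2->1):
Peg 0: [1]
Peg 1: [3, 2]
Peg 2: []

After move 7 (0->2):
Peg 0: []
Peg 1: [3, 2]
Peg 2: [1]

After move 8 (2->0):
Peg 0: [1]
Peg 1: [3, 2]
Peg 2: []

After move 9 (0->1):
Peg 0: []
Peg 1: [3, 2, 1]
Peg 2: []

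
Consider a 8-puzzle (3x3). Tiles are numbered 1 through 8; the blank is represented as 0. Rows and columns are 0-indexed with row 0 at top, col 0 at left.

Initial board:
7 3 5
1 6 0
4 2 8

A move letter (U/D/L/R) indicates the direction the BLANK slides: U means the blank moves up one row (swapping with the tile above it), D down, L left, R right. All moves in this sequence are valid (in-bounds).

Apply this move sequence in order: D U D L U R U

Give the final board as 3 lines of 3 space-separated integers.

After move 1 (D):
7 3 5
1 6 8
4 2 0

After move 2 (U):
7 3 5
1 6 0
4 2 8

After move 3 (D):
7 3 5
1 6 8
4 2 0

After move 4 (L):
7 3 5
1 6 8
4 0 2

After move 5 (U):
7 3 5
1 0 8
4 6 2

After move 6 (R):
7 3 5
1 8 0
4 6 2

After move 7 (U):
7 3 0
1 8 5
4 6 2

Answer: 7 3 0
1 8 5
4 6 2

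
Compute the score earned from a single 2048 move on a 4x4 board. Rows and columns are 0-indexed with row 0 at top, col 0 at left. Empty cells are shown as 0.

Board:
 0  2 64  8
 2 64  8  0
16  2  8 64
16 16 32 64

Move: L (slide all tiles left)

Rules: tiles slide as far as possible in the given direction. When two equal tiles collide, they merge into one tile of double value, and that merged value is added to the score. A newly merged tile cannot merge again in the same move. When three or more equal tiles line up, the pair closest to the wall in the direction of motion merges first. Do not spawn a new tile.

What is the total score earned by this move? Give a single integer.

Answer: 32

Derivation:
Slide left:
row 0: [0, 2, 64, 8] -> [2, 64, 8, 0]  score +0 (running 0)
row 1: [2, 64, 8, 0] -> [2, 64, 8, 0]  score +0 (running 0)
row 2: [16, 2, 8, 64] -> [16, 2, 8, 64]  score +0 (running 0)
row 3: [16, 16, 32, 64] -> [32, 32, 64, 0]  score +32 (running 32)
Board after move:
 2 64  8  0
 2 64  8  0
16  2  8 64
32 32 64  0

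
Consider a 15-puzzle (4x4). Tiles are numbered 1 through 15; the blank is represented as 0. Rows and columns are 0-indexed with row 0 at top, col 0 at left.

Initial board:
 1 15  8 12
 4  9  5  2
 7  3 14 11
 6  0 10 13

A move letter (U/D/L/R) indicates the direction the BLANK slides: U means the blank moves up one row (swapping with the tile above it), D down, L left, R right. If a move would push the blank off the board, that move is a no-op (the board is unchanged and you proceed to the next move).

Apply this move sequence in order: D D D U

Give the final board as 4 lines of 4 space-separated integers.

Answer:  1 15  8 12
 4  9  5  2
 7  0 14 11
 6  3 10 13

Derivation:
After move 1 (D):
 1 15  8 12
 4  9  5  2
 7  3 14 11
 6  0 10 13

After move 2 (D):
 1 15  8 12
 4  9  5  2
 7  3 14 11
 6  0 10 13

After move 3 (D):
 1 15  8 12
 4  9  5  2
 7  3 14 11
 6  0 10 13

After move 4 (U):
 1 15  8 12
 4  9  5  2
 7  0 14 11
 6  3 10 13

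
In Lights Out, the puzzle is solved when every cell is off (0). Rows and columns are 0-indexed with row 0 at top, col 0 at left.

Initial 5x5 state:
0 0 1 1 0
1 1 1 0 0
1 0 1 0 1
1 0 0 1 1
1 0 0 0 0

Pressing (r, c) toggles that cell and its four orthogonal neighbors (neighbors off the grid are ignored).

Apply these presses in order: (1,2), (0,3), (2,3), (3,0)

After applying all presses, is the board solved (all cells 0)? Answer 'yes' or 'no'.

After press 1 at (1,2):
0 0 0 1 0
1 0 0 1 0
1 0 0 0 1
1 0 0 1 1
1 0 0 0 0

After press 2 at (0,3):
0 0 1 0 1
1 0 0 0 0
1 0 0 0 1
1 0 0 1 1
1 0 0 0 0

After press 3 at (2,3):
0 0 1 0 1
1 0 0 1 0
1 0 1 1 0
1 0 0 0 1
1 0 0 0 0

After press 4 at (3,0):
0 0 1 0 1
1 0 0 1 0
0 0 1 1 0
0 1 0 0 1
0 0 0 0 0

Lights still on: 8

Answer: no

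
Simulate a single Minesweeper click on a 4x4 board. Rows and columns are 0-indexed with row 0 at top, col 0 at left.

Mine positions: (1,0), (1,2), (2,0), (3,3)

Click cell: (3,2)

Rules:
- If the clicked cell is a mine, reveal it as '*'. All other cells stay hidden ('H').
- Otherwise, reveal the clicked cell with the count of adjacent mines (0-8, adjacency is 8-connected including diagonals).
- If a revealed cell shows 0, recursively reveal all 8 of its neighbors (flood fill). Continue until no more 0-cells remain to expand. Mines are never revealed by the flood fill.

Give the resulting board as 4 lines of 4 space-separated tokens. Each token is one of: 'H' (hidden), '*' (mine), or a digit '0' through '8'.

H H H H
H H H H
H H H H
H H 1 H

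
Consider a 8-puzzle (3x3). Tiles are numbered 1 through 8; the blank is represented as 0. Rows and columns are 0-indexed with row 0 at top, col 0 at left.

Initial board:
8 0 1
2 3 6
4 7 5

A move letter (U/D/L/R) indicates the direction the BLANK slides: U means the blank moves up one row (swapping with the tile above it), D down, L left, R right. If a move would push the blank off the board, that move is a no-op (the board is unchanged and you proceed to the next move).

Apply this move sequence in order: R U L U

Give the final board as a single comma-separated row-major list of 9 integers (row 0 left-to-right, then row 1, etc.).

Answer: 8, 0, 1, 2, 3, 6, 4, 7, 5

Derivation:
After move 1 (R):
8 1 0
2 3 6
4 7 5

After move 2 (U):
8 1 0
2 3 6
4 7 5

After move 3 (L):
8 0 1
2 3 6
4 7 5

After move 4 (U):
8 0 1
2 3 6
4 7 5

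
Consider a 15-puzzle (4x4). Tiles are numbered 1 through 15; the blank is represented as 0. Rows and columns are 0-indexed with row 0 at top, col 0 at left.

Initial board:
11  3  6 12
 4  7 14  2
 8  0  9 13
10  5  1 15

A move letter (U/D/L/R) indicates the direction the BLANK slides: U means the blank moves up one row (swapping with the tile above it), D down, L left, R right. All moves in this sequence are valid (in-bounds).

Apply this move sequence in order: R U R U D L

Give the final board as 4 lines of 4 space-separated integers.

Answer: 11  3  6 12
 4  7  0  2
 8  9 14 13
10  5  1 15

Derivation:
After move 1 (R):
11  3  6 12
 4  7 14  2
 8  9  0 13
10  5  1 15

After move 2 (U):
11  3  6 12
 4  7  0  2
 8  9 14 13
10  5  1 15

After move 3 (R):
11  3  6 12
 4  7  2  0
 8  9 14 13
10  5  1 15

After move 4 (U):
11  3  6  0
 4  7  2 12
 8  9 14 13
10  5  1 15

After move 5 (D):
11  3  6 12
 4  7  2  0
 8  9 14 13
10  5  1 15

After move 6 (L):
11  3  6 12
 4  7  0  2
 8  9 14 13
10  5  1 15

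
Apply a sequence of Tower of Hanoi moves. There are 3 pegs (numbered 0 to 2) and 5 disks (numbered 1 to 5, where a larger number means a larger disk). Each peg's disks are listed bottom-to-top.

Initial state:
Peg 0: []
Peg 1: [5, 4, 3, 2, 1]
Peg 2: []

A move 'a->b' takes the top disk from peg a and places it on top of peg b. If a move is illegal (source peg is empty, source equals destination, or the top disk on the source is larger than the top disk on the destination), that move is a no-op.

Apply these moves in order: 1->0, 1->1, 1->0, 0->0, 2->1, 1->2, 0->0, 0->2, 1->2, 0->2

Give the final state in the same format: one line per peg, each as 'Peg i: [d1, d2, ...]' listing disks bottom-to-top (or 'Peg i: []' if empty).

Answer: Peg 0: []
Peg 1: [5, 4, 3]
Peg 2: [2, 1]

Derivation:
After move 1 (1->0):
Peg 0: [1]
Peg 1: [5, 4, 3, 2]
Peg 2: []

After move 2 (1->1):
Peg 0: [1]
Peg 1: [5, 4, 3, 2]
Peg 2: []

After move 3 (1->0):
Peg 0: [1]
Peg 1: [5, 4, 3, 2]
Peg 2: []

After move 4 (0->0):
Peg 0: [1]
Peg 1: [5, 4, 3, 2]
Peg 2: []

After move 5 (2->1):
Peg 0: [1]
Peg 1: [5, 4, 3, 2]
Peg 2: []

After move 6 (1->2):
Peg 0: [1]
Peg 1: [5, 4, 3]
Peg 2: [2]

After move 7 (0->0):
Peg 0: [1]
Peg 1: [5, 4, 3]
Peg 2: [2]

After move 8 (0->2):
Peg 0: []
Peg 1: [5, 4, 3]
Peg 2: [2, 1]

After move 9 (1->2):
Peg 0: []
Peg 1: [5, 4, 3]
Peg 2: [2, 1]

After move 10 (0->2):
Peg 0: []
Peg 1: [5, 4, 3]
Peg 2: [2, 1]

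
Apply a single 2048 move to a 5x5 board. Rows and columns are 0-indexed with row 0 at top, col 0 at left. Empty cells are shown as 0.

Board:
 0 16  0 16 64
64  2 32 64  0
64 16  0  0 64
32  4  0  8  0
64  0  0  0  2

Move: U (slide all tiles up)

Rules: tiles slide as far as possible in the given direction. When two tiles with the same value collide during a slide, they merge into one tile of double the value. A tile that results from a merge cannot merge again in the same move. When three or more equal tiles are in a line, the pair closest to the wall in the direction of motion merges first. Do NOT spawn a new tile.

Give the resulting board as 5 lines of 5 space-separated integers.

Slide up:
col 0: [0, 64, 64, 32, 64] -> [128, 32, 64, 0, 0]
col 1: [16, 2, 16, 4, 0] -> [16, 2, 16, 4, 0]
col 2: [0, 32, 0, 0, 0] -> [32, 0, 0, 0, 0]
col 3: [16, 64, 0, 8, 0] -> [16, 64, 8, 0, 0]
col 4: [64, 0, 64, 0, 2] -> [128, 2, 0, 0, 0]

Answer: 128  16  32  16 128
 32   2   0  64   2
 64  16   0   8   0
  0   4   0   0   0
  0   0   0   0   0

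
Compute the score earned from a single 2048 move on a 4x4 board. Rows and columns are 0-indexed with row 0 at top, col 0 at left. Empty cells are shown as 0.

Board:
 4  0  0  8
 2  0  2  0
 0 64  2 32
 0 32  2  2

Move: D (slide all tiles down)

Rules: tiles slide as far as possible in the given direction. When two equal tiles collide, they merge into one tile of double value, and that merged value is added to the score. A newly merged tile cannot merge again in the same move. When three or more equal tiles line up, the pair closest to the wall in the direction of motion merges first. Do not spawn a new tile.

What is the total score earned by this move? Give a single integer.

Slide down:
col 0: [4, 2, 0, 0] -> [0, 0, 4, 2]  score +0 (running 0)
col 1: [0, 0, 64, 32] -> [0, 0, 64, 32]  score +0 (running 0)
col 2: [0, 2, 2, 2] -> [0, 0, 2, 4]  score +4 (running 4)
col 3: [8, 0, 32, 2] -> [0, 8, 32, 2]  score +0 (running 4)
Board after move:
 0  0  0  0
 0  0  0  8
 4 64  2 32
 2 32  4  2

Answer: 4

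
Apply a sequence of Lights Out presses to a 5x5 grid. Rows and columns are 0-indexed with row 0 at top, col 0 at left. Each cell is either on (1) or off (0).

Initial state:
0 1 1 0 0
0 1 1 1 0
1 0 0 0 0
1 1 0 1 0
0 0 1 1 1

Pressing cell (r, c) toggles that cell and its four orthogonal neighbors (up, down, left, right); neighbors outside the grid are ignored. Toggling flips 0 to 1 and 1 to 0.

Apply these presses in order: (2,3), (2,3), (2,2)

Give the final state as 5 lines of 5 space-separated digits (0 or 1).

Answer: 0 1 1 0 0
0 1 0 1 0
1 1 1 1 0
1 1 1 1 0
0 0 1 1 1

Derivation:
After press 1 at (2,3):
0 1 1 0 0
0 1 1 0 0
1 0 1 1 1
1 1 0 0 0
0 0 1 1 1

After press 2 at (2,3):
0 1 1 0 0
0 1 1 1 0
1 0 0 0 0
1 1 0 1 0
0 0 1 1 1

After press 3 at (2,2):
0 1 1 0 0
0 1 0 1 0
1 1 1 1 0
1 1 1 1 0
0 0 1 1 1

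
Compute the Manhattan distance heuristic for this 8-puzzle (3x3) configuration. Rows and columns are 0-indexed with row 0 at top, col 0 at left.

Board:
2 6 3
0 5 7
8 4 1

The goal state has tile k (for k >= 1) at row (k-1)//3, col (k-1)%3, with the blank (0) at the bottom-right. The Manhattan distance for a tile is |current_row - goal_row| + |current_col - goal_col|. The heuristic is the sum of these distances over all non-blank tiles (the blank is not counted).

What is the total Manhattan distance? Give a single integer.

Answer: 13

Derivation:
Tile 2: (0,0)->(0,1) = 1
Tile 6: (0,1)->(1,2) = 2
Tile 3: (0,2)->(0,2) = 0
Tile 5: (1,1)->(1,1) = 0
Tile 7: (1,2)->(2,0) = 3
Tile 8: (2,0)->(2,1) = 1
Tile 4: (2,1)->(1,0) = 2
Tile 1: (2,2)->(0,0) = 4
Sum: 1 + 2 + 0 + 0 + 3 + 1 + 2 + 4 = 13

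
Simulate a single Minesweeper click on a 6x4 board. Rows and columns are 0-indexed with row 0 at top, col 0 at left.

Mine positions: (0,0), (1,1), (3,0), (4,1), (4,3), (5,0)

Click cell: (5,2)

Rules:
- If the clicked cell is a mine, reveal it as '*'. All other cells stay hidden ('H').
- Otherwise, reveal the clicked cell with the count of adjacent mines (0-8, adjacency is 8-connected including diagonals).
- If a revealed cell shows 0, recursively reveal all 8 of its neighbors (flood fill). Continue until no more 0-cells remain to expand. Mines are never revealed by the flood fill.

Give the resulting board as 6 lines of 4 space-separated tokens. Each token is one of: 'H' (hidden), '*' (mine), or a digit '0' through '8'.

H H H H
H H H H
H H H H
H H H H
H H H H
H H 2 H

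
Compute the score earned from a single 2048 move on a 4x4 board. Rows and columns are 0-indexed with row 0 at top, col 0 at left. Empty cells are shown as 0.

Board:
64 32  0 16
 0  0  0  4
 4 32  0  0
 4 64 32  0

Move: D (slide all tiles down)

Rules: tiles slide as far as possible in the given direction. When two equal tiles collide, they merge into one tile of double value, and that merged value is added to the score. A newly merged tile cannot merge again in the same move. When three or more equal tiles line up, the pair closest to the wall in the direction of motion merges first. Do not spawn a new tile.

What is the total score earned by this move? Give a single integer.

Slide down:
col 0: [64, 0, 4, 4] -> [0, 0, 64, 8]  score +8 (running 8)
col 1: [32, 0, 32, 64] -> [0, 0, 64, 64]  score +64 (running 72)
col 2: [0, 0, 0, 32] -> [0, 0, 0, 32]  score +0 (running 72)
col 3: [16, 4, 0, 0] -> [0, 0, 16, 4]  score +0 (running 72)
Board after move:
 0  0  0  0
 0  0  0  0
64 64  0 16
 8 64 32  4

Answer: 72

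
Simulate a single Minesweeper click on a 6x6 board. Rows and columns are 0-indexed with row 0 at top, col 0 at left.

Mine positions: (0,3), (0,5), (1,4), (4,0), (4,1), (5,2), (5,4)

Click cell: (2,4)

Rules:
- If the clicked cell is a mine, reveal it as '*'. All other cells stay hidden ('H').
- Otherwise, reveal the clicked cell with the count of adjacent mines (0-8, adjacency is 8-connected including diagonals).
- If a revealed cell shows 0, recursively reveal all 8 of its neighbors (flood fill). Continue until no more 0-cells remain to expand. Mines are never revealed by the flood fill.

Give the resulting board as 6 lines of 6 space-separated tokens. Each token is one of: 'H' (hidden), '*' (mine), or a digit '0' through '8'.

H H H H H H
H H H H H H
H H H H 1 H
H H H H H H
H H H H H H
H H H H H H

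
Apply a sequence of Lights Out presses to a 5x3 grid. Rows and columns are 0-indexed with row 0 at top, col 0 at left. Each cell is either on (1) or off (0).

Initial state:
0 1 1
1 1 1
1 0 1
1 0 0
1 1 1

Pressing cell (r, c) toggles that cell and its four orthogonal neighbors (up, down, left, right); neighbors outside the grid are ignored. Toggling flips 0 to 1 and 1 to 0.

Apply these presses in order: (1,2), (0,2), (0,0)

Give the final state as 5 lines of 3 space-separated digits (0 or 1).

Answer: 1 1 1
0 0 1
1 0 0
1 0 0
1 1 1

Derivation:
After press 1 at (1,2):
0 1 0
1 0 0
1 0 0
1 0 0
1 1 1

After press 2 at (0,2):
0 0 1
1 0 1
1 0 0
1 0 0
1 1 1

After press 3 at (0,0):
1 1 1
0 0 1
1 0 0
1 0 0
1 1 1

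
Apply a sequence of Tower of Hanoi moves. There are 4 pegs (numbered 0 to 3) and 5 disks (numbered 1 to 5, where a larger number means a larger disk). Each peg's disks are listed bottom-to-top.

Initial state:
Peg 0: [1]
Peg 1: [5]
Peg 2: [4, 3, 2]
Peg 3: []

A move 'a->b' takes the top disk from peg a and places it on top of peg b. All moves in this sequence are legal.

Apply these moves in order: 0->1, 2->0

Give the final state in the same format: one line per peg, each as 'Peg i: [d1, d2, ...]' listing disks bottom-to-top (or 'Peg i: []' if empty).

Answer: Peg 0: [2]
Peg 1: [5, 1]
Peg 2: [4, 3]
Peg 3: []

Derivation:
After move 1 (0->1):
Peg 0: []
Peg 1: [5, 1]
Peg 2: [4, 3, 2]
Peg 3: []

After move 2 (2->0):
Peg 0: [2]
Peg 1: [5, 1]
Peg 2: [4, 3]
Peg 3: []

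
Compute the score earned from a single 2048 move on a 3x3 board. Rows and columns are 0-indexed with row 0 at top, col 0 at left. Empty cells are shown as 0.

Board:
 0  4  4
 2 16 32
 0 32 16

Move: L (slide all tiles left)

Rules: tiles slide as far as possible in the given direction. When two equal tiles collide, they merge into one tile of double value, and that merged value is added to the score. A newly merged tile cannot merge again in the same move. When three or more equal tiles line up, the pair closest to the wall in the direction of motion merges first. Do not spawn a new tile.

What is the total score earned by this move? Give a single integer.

Answer: 8

Derivation:
Slide left:
row 0: [0, 4, 4] -> [8, 0, 0]  score +8 (running 8)
row 1: [2, 16, 32] -> [2, 16, 32]  score +0 (running 8)
row 2: [0, 32, 16] -> [32, 16, 0]  score +0 (running 8)
Board after move:
 8  0  0
 2 16 32
32 16  0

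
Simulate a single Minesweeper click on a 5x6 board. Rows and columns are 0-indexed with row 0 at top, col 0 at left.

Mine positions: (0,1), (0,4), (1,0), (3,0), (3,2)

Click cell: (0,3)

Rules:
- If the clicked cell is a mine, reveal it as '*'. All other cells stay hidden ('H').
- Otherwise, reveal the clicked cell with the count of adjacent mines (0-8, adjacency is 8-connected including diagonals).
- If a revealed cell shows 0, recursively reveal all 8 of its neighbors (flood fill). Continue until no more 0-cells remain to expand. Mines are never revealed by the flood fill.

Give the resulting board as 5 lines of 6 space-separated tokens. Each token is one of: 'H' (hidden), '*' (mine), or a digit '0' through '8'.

H H H 1 H H
H H H H H H
H H H H H H
H H H H H H
H H H H H H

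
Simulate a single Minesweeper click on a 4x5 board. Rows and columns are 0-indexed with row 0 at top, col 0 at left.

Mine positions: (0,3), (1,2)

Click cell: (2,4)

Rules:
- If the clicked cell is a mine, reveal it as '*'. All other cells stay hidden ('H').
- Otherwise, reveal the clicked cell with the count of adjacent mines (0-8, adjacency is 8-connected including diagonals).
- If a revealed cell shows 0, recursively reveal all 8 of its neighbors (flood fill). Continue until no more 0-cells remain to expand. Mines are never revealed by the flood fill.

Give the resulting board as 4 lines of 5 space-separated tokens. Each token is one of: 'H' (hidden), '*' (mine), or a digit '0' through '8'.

0 1 H H H
0 1 H 2 1
0 1 1 1 0
0 0 0 0 0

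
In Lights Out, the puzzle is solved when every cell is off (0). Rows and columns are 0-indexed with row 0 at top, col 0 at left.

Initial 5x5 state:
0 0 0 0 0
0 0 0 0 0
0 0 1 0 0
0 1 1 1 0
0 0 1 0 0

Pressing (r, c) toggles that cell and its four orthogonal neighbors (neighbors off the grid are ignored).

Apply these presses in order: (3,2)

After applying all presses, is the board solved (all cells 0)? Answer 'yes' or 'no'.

After press 1 at (3,2):
0 0 0 0 0
0 0 0 0 0
0 0 0 0 0
0 0 0 0 0
0 0 0 0 0

Lights still on: 0

Answer: yes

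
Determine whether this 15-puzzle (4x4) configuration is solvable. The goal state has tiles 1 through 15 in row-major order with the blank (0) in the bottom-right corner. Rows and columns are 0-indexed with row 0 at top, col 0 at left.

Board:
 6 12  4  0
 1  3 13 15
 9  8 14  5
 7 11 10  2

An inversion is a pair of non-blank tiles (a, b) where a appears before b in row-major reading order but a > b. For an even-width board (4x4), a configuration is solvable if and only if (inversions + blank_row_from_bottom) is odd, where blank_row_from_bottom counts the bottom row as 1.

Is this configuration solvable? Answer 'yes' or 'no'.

Answer: yes

Derivation:
Inversions: 51
Blank is in row 0 (0-indexed from top), which is row 4 counting from the bottom (bottom = 1).
51 + 4 = 55, which is odd, so the puzzle is solvable.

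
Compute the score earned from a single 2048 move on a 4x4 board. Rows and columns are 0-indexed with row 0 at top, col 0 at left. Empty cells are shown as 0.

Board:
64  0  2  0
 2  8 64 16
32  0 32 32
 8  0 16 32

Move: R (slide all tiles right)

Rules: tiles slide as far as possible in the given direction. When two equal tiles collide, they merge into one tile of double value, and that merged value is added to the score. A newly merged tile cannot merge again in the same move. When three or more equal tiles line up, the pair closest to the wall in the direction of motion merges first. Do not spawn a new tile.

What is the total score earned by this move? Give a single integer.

Answer: 64

Derivation:
Slide right:
row 0: [64, 0, 2, 0] -> [0, 0, 64, 2]  score +0 (running 0)
row 1: [2, 8, 64, 16] -> [2, 8, 64, 16]  score +0 (running 0)
row 2: [32, 0, 32, 32] -> [0, 0, 32, 64]  score +64 (running 64)
row 3: [8, 0, 16, 32] -> [0, 8, 16, 32]  score +0 (running 64)
Board after move:
 0  0 64  2
 2  8 64 16
 0  0 32 64
 0  8 16 32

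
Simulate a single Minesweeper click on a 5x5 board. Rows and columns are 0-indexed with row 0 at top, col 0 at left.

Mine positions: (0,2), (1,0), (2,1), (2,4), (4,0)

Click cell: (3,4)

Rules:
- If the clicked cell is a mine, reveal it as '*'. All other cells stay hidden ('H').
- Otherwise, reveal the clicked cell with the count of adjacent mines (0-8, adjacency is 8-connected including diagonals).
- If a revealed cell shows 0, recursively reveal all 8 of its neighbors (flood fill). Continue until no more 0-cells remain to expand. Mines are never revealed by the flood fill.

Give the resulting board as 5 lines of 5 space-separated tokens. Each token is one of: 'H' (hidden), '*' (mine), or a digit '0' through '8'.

H H H H H
H H H H H
H H H H H
H H H H 1
H H H H H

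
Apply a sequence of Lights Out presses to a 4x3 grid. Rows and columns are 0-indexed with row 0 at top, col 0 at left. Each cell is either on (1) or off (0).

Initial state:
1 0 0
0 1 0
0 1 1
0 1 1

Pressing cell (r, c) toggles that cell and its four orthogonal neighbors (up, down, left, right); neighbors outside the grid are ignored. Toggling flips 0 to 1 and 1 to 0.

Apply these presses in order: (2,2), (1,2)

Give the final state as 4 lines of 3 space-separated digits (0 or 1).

Answer: 1 0 1
0 0 0
0 0 1
0 1 0

Derivation:
After press 1 at (2,2):
1 0 0
0 1 1
0 0 0
0 1 0

After press 2 at (1,2):
1 0 1
0 0 0
0 0 1
0 1 0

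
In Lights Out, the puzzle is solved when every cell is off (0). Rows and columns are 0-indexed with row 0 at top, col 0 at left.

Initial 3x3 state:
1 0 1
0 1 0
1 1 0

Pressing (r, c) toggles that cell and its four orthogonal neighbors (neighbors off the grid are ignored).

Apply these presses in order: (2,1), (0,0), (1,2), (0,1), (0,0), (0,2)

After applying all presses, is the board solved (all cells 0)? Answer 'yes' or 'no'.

After press 1 at (2,1):
1 0 1
0 0 0
0 0 1

After press 2 at (0,0):
0 1 1
1 0 0
0 0 1

After press 3 at (1,2):
0 1 0
1 1 1
0 0 0

After press 4 at (0,1):
1 0 1
1 0 1
0 0 0

After press 5 at (0,0):
0 1 1
0 0 1
0 0 0

After press 6 at (0,2):
0 0 0
0 0 0
0 0 0

Lights still on: 0

Answer: yes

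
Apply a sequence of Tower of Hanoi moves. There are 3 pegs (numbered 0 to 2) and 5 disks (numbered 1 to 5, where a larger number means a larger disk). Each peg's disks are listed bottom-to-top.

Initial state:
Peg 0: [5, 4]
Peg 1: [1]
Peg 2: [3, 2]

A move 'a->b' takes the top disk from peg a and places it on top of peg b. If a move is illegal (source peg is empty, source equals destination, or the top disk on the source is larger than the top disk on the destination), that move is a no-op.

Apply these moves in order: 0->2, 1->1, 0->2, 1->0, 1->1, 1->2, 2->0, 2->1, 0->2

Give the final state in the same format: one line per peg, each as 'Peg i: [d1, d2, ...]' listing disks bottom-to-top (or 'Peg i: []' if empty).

Answer: Peg 0: [5, 4]
Peg 1: [2]
Peg 2: [3, 1]

Derivation:
After move 1 (0->2):
Peg 0: [5, 4]
Peg 1: [1]
Peg 2: [3, 2]

After move 2 (1->1):
Peg 0: [5, 4]
Peg 1: [1]
Peg 2: [3, 2]

After move 3 (0->2):
Peg 0: [5, 4]
Peg 1: [1]
Peg 2: [3, 2]

After move 4 (1->0):
Peg 0: [5, 4, 1]
Peg 1: []
Peg 2: [3, 2]

After move 5 (1->1):
Peg 0: [5, 4, 1]
Peg 1: []
Peg 2: [3, 2]

After move 6 (1->2):
Peg 0: [5, 4, 1]
Peg 1: []
Peg 2: [3, 2]

After move 7 (2->0):
Peg 0: [5, 4, 1]
Peg 1: []
Peg 2: [3, 2]

After move 8 (2->1):
Peg 0: [5, 4, 1]
Peg 1: [2]
Peg 2: [3]

After move 9 (0->2):
Peg 0: [5, 4]
Peg 1: [2]
Peg 2: [3, 1]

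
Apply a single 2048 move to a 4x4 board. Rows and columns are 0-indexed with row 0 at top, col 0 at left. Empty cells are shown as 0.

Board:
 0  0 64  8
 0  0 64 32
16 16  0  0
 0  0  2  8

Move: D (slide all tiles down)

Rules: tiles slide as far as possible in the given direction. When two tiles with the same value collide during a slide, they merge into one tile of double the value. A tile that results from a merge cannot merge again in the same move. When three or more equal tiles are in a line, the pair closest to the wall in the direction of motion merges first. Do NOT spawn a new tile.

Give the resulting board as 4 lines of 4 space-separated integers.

Answer:   0   0   0   0
  0   0   0   8
  0   0 128  32
 16  16   2   8

Derivation:
Slide down:
col 0: [0, 0, 16, 0] -> [0, 0, 0, 16]
col 1: [0, 0, 16, 0] -> [0, 0, 0, 16]
col 2: [64, 64, 0, 2] -> [0, 0, 128, 2]
col 3: [8, 32, 0, 8] -> [0, 8, 32, 8]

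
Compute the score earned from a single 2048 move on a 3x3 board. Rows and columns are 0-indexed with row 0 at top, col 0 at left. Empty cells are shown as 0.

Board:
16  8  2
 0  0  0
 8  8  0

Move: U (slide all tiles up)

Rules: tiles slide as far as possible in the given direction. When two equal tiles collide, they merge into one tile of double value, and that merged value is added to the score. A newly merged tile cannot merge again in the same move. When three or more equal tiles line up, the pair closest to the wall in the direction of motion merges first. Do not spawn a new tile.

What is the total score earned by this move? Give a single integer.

Answer: 16

Derivation:
Slide up:
col 0: [16, 0, 8] -> [16, 8, 0]  score +0 (running 0)
col 1: [8, 0, 8] -> [16, 0, 0]  score +16 (running 16)
col 2: [2, 0, 0] -> [2, 0, 0]  score +0 (running 16)
Board after move:
16 16  2
 8  0  0
 0  0  0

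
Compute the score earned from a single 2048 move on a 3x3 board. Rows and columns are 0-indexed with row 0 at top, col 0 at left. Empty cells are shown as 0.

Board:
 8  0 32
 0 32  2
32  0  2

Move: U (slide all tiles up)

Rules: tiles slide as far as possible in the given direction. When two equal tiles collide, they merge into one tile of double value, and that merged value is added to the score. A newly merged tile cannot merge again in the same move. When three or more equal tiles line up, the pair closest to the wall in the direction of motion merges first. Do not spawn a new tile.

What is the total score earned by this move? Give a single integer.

Slide up:
col 0: [8, 0, 32] -> [8, 32, 0]  score +0 (running 0)
col 1: [0, 32, 0] -> [32, 0, 0]  score +0 (running 0)
col 2: [32, 2, 2] -> [32, 4, 0]  score +4 (running 4)
Board after move:
 8 32 32
32  0  4
 0  0  0

Answer: 4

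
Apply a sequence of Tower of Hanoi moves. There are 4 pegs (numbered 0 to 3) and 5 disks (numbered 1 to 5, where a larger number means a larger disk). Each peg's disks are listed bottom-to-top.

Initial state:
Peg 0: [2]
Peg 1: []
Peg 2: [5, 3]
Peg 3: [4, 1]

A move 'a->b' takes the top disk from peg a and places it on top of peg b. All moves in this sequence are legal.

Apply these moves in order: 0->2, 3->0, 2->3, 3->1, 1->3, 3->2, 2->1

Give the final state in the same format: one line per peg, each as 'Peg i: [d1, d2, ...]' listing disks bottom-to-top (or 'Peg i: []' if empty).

Answer: Peg 0: [1]
Peg 1: [2]
Peg 2: [5, 3]
Peg 3: [4]

Derivation:
After move 1 (0->2):
Peg 0: []
Peg 1: []
Peg 2: [5, 3, 2]
Peg 3: [4, 1]

After move 2 (3->0):
Peg 0: [1]
Peg 1: []
Peg 2: [5, 3, 2]
Peg 3: [4]

After move 3 (2->3):
Peg 0: [1]
Peg 1: []
Peg 2: [5, 3]
Peg 3: [4, 2]

After move 4 (3->1):
Peg 0: [1]
Peg 1: [2]
Peg 2: [5, 3]
Peg 3: [4]

After move 5 (1->3):
Peg 0: [1]
Peg 1: []
Peg 2: [5, 3]
Peg 3: [4, 2]

After move 6 (3->2):
Peg 0: [1]
Peg 1: []
Peg 2: [5, 3, 2]
Peg 3: [4]

After move 7 (2->1):
Peg 0: [1]
Peg 1: [2]
Peg 2: [5, 3]
Peg 3: [4]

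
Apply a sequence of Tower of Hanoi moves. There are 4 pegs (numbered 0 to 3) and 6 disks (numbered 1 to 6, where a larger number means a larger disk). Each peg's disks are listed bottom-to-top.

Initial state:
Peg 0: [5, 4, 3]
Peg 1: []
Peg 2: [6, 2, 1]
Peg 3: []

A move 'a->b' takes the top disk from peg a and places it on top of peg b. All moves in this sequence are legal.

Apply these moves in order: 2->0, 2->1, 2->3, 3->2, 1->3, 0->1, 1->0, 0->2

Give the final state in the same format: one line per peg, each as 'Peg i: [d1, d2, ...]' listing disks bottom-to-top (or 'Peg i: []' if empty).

After move 1 (2->0):
Peg 0: [5, 4, 3, 1]
Peg 1: []
Peg 2: [6, 2]
Peg 3: []

After move 2 (2->1):
Peg 0: [5, 4, 3, 1]
Peg 1: [2]
Peg 2: [6]
Peg 3: []

After move 3 (2->3):
Peg 0: [5, 4, 3, 1]
Peg 1: [2]
Peg 2: []
Peg 3: [6]

After move 4 (3->2):
Peg 0: [5, 4, 3, 1]
Peg 1: [2]
Peg 2: [6]
Peg 3: []

After move 5 (1->3):
Peg 0: [5, 4, 3, 1]
Peg 1: []
Peg 2: [6]
Peg 3: [2]

After move 6 (0->1):
Peg 0: [5, 4, 3]
Peg 1: [1]
Peg 2: [6]
Peg 3: [2]

After move 7 (1->0):
Peg 0: [5, 4, 3, 1]
Peg 1: []
Peg 2: [6]
Peg 3: [2]

After move 8 (0->2):
Peg 0: [5, 4, 3]
Peg 1: []
Peg 2: [6, 1]
Peg 3: [2]

Answer: Peg 0: [5, 4, 3]
Peg 1: []
Peg 2: [6, 1]
Peg 3: [2]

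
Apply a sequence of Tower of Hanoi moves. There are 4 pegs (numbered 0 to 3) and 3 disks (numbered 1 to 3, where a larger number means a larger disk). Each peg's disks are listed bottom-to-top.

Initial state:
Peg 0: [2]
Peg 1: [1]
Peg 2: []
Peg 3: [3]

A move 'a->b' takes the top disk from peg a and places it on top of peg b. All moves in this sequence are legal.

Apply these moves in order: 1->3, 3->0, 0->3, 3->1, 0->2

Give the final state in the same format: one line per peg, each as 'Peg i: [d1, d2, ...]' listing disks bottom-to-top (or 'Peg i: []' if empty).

Answer: Peg 0: []
Peg 1: [1]
Peg 2: [2]
Peg 3: [3]

Derivation:
After move 1 (1->3):
Peg 0: [2]
Peg 1: []
Peg 2: []
Peg 3: [3, 1]

After move 2 (3->0):
Peg 0: [2, 1]
Peg 1: []
Peg 2: []
Peg 3: [3]

After move 3 (0->3):
Peg 0: [2]
Peg 1: []
Peg 2: []
Peg 3: [3, 1]

After move 4 (3->1):
Peg 0: [2]
Peg 1: [1]
Peg 2: []
Peg 3: [3]

After move 5 (0->2):
Peg 0: []
Peg 1: [1]
Peg 2: [2]
Peg 3: [3]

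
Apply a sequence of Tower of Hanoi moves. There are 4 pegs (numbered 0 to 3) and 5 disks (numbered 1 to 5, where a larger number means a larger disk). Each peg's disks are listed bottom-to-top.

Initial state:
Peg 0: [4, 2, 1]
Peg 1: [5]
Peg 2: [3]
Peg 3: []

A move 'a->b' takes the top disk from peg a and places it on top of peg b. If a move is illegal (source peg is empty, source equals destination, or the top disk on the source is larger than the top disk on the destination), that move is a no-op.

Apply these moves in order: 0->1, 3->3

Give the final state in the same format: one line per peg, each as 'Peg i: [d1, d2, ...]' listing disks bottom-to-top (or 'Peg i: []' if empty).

After move 1 (0->1):
Peg 0: [4, 2]
Peg 1: [5, 1]
Peg 2: [3]
Peg 3: []

After move 2 (3->3):
Peg 0: [4, 2]
Peg 1: [5, 1]
Peg 2: [3]
Peg 3: []

Answer: Peg 0: [4, 2]
Peg 1: [5, 1]
Peg 2: [3]
Peg 3: []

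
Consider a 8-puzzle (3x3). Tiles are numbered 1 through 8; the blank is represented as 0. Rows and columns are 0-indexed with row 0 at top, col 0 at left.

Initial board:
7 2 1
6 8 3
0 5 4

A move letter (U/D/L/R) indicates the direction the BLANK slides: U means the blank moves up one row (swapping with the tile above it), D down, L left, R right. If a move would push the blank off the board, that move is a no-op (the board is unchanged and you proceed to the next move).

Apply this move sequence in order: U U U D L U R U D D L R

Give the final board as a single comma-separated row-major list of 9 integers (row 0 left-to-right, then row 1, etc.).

Answer: 2, 8, 1, 7, 5, 3, 6, 0, 4

Derivation:
After move 1 (U):
7 2 1
0 8 3
6 5 4

After move 2 (U):
0 2 1
7 8 3
6 5 4

After move 3 (U):
0 2 1
7 8 3
6 5 4

After move 4 (D):
7 2 1
0 8 3
6 5 4

After move 5 (L):
7 2 1
0 8 3
6 5 4

After move 6 (U):
0 2 1
7 8 3
6 5 4

After move 7 (R):
2 0 1
7 8 3
6 5 4

After move 8 (U):
2 0 1
7 8 3
6 5 4

After move 9 (D):
2 8 1
7 0 3
6 5 4

After move 10 (D):
2 8 1
7 5 3
6 0 4

After move 11 (L):
2 8 1
7 5 3
0 6 4

After move 12 (R):
2 8 1
7 5 3
6 0 4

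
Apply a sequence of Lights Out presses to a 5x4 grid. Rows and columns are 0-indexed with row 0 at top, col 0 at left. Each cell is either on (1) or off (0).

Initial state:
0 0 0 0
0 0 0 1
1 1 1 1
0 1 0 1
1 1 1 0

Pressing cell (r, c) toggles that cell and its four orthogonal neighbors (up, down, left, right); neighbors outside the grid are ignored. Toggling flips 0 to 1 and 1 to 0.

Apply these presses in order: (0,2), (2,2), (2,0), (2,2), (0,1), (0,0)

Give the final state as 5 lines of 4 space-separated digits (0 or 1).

Answer: 0 1 0 1
0 1 1 1
0 0 1 1
1 1 0 1
1 1 1 0

Derivation:
After press 1 at (0,2):
0 1 1 1
0 0 1 1
1 1 1 1
0 1 0 1
1 1 1 0

After press 2 at (2,2):
0 1 1 1
0 0 0 1
1 0 0 0
0 1 1 1
1 1 1 0

After press 3 at (2,0):
0 1 1 1
1 0 0 1
0 1 0 0
1 1 1 1
1 1 1 0

After press 4 at (2,2):
0 1 1 1
1 0 1 1
0 0 1 1
1 1 0 1
1 1 1 0

After press 5 at (0,1):
1 0 0 1
1 1 1 1
0 0 1 1
1 1 0 1
1 1 1 0

After press 6 at (0,0):
0 1 0 1
0 1 1 1
0 0 1 1
1 1 0 1
1 1 1 0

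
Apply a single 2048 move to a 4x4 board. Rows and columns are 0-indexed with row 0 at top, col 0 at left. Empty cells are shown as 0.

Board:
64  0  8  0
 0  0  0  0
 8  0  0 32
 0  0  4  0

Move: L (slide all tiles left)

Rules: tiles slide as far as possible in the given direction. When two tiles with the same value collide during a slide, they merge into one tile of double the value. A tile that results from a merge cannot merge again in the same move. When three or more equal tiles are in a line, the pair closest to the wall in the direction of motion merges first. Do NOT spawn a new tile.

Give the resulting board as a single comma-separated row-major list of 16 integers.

Answer: 64, 8, 0, 0, 0, 0, 0, 0, 8, 32, 0, 0, 4, 0, 0, 0

Derivation:
Slide left:
row 0: [64, 0, 8, 0] -> [64, 8, 0, 0]
row 1: [0, 0, 0, 0] -> [0, 0, 0, 0]
row 2: [8, 0, 0, 32] -> [8, 32, 0, 0]
row 3: [0, 0, 4, 0] -> [4, 0, 0, 0]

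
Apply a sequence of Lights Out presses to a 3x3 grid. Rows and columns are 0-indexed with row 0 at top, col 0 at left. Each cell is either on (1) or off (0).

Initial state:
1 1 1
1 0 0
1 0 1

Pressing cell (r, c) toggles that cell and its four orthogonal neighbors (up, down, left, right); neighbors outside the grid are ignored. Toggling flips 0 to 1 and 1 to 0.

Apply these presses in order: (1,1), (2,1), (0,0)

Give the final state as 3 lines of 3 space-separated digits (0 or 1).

After press 1 at (1,1):
1 0 1
0 1 1
1 1 1

After press 2 at (2,1):
1 0 1
0 0 1
0 0 0

After press 3 at (0,0):
0 1 1
1 0 1
0 0 0

Answer: 0 1 1
1 0 1
0 0 0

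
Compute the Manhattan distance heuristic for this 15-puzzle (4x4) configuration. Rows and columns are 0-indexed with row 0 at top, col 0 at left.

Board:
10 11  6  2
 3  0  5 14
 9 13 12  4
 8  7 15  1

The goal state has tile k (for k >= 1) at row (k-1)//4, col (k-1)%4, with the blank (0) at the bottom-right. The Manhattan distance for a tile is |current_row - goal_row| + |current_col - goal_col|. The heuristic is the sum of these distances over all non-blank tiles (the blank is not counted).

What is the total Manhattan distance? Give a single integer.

Answer: 38

Derivation:
Tile 10: (0,0)->(2,1) = 3
Tile 11: (0,1)->(2,2) = 3
Tile 6: (0,2)->(1,1) = 2
Tile 2: (0,3)->(0,1) = 2
Tile 3: (1,0)->(0,2) = 3
Tile 5: (1,2)->(1,0) = 2
Tile 14: (1,3)->(3,1) = 4
Tile 9: (2,0)->(2,0) = 0
Tile 13: (2,1)->(3,0) = 2
Tile 12: (2,2)->(2,3) = 1
Tile 4: (2,3)->(0,3) = 2
Tile 8: (3,0)->(1,3) = 5
Tile 7: (3,1)->(1,2) = 3
Tile 15: (3,2)->(3,2) = 0
Tile 1: (3,3)->(0,0) = 6
Sum: 3 + 3 + 2 + 2 + 3 + 2 + 4 + 0 + 2 + 1 + 2 + 5 + 3 + 0 + 6 = 38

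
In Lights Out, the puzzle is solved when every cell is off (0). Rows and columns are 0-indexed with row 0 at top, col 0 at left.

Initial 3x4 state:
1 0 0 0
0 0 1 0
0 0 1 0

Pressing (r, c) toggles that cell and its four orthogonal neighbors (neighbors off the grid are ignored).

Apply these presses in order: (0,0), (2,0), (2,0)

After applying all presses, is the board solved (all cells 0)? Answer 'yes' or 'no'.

After press 1 at (0,0):
0 1 0 0
1 0 1 0
0 0 1 0

After press 2 at (2,0):
0 1 0 0
0 0 1 0
1 1 1 0

After press 3 at (2,0):
0 1 0 0
1 0 1 0
0 0 1 0

Lights still on: 4

Answer: no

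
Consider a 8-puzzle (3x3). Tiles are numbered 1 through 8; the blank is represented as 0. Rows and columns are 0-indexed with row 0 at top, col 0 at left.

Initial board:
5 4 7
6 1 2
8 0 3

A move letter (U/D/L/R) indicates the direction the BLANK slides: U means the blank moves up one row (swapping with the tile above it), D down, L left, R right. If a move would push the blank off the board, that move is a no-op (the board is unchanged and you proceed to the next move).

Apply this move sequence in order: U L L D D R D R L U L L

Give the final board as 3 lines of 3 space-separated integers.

After move 1 (U):
5 4 7
6 0 2
8 1 3

After move 2 (L):
5 4 7
0 6 2
8 1 3

After move 3 (L):
5 4 7
0 6 2
8 1 3

After move 4 (D):
5 4 7
8 6 2
0 1 3

After move 5 (D):
5 4 7
8 6 2
0 1 3

After move 6 (R):
5 4 7
8 6 2
1 0 3

After move 7 (D):
5 4 7
8 6 2
1 0 3

After move 8 (R):
5 4 7
8 6 2
1 3 0

After move 9 (L):
5 4 7
8 6 2
1 0 3

After move 10 (U):
5 4 7
8 0 2
1 6 3

After move 11 (L):
5 4 7
0 8 2
1 6 3

After move 12 (L):
5 4 7
0 8 2
1 6 3

Answer: 5 4 7
0 8 2
1 6 3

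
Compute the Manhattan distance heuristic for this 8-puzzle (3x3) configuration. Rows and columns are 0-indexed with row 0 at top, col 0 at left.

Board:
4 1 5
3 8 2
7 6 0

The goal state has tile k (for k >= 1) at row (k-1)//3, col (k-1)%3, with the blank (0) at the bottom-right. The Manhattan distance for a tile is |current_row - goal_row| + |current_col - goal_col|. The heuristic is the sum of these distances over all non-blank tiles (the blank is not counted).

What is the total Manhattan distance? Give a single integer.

Answer: 12

Derivation:
Tile 4: at (0,0), goal (1,0), distance |0-1|+|0-0| = 1
Tile 1: at (0,1), goal (0,0), distance |0-0|+|1-0| = 1
Tile 5: at (0,2), goal (1,1), distance |0-1|+|2-1| = 2
Tile 3: at (1,0), goal (0,2), distance |1-0|+|0-2| = 3
Tile 8: at (1,1), goal (2,1), distance |1-2|+|1-1| = 1
Tile 2: at (1,2), goal (0,1), distance |1-0|+|2-1| = 2
Tile 7: at (2,0), goal (2,0), distance |2-2|+|0-0| = 0
Tile 6: at (2,1), goal (1,2), distance |2-1|+|1-2| = 2
Sum: 1 + 1 + 2 + 3 + 1 + 2 + 0 + 2 = 12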